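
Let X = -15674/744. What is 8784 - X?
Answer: 3275485/372 ≈ 8805.1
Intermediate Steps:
X = -7837/372 (X = -15674*1/744 = -7837/372 ≈ -21.067)
8784 - X = 8784 - 1*(-7837/372) = 8784 + 7837/372 = 3275485/372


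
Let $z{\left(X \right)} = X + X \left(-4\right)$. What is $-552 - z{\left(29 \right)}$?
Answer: $-465$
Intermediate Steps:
$z{\left(X \right)} = - 3 X$ ($z{\left(X \right)} = X - 4 X = - 3 X$)
$-552 - z{\left(29 \right)} = -552 - \left(-3\right) 29 = -552 - -87 = -552 + 87 = -465$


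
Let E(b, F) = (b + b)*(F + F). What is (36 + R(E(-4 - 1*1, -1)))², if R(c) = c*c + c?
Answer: 207936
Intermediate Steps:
E(b, F) = 4*F*b (E(b, F) = (2*b)*(2*F) = 4*F*b)
R(c) = c + c² (R(c) = c² + c = c + c²)
(36 + R(E(-4 - 1*1, -1)))² = (36 + (4*(-1)*(-4 - 1*1))*(1 + 4*(-1)*(-4 - 1*1)))² = (36 + (4*(-1)*(-4 - 1))*(1 + 4*(-1)*(-4 - 1)))² = (36 + (4*(-1)*(-5))*(1 + 4*(-1)*(-5)))² = (36 + 20*(1 + 20))² = (36 + 20*21)² = (36 + 420)² = 456² = 207936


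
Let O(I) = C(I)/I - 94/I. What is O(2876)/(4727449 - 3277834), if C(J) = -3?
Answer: -97/4169092740 ≈ -2.3266e-8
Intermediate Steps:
O(I) = -97/I (O(I) = -3/I - 94/I = -97/I)
O(2876)/(4727449 - 3277834) = (-97/2876)/(4727449 - 3277834) = -97*1/2876/1449615 = -97/2876*1/1449615 = -97/4169092740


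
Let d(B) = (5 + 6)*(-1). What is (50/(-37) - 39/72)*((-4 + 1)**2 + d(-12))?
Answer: 1681/444 ≈ 3.7860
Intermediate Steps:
d(B) = -11 (d(B) = 11*(-1) = -11)
(50/(-37) - 39/72)*((-4 + 1)**2 + d(-12)) = (50/(-37) - 39/72)*((-4 + 1)**2 - 11) = (50*(-1/37) - 39*1/72)*((-3)**2 - 11) = (-50/37 - 13/24)*(9 - 11) = -1681/888*(-2) = 1681/444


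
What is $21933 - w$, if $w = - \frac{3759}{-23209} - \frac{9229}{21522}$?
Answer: $\frac{10955756676097}{499504098} \approx 21933.0$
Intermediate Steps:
$w = - \frac{133294663}{499504098}$ ($w = \left(-3759\right) \left(- \frac{1}{23209}\right) - \frac{9229}{21522} = \frac{3759}{23209} - \frac{9229}{21522} = - \frac{133294663}{499504098} \approx -0.26685$)
$21933 - w = 21933 - - \frac{133294663}{499504098} = 21933 + \frac{133294663}{499504098} = \frac{10955756676097}{499504098}$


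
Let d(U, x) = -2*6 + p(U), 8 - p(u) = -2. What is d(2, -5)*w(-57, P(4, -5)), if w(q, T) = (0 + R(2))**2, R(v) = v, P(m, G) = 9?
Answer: -8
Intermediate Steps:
p(u) = 10 (p(u) = 8 - 1*(-2) = 8 + 2 = 10)
d(U, x) = -2 (d(U, x) = -2*6 + 10 = -12 + 10 = -2)
w(q, T) = 4 (w(q, T) = (0 + 2)**2 = 2**2 = 4)
d(2, -5)*w(-57, P(4, -5)) = -2*4 = -8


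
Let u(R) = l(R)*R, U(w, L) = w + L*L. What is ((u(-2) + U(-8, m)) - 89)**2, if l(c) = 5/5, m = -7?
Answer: 2500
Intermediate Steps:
l(c) = 1 (l(c) = 5*(1/5) = 1)
U(w, L) = w + L**2
u(R) = R (u(R) = 1*R = R)
((u(-2) + U(-8, m)) - 89)**2 = ((-2 + (-8 + (-7)**2)) - 89)**2 = ((-2 + (-8 + 49)) - 89)**2 = ((-2 + 41) - 89)**2 = (39 - 89)**2 = (-50)**2 = 2500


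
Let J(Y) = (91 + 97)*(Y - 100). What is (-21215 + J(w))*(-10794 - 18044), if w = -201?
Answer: 2243682914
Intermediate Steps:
J(Y) = -18800 + 188*Y (J(Y) = 188*(-100 + Y) = -18800 + 188*Y)
(-21215 + J(w))*(-10794 - 18044) = (-21215 + (-18800 + 188*(-201)))*(-10794 - 18044) = (-21215 + (-18800 - 37788))*(-28838) = (-21215 - 56588)*(-28838) = -77803*(-28838) = 2243682914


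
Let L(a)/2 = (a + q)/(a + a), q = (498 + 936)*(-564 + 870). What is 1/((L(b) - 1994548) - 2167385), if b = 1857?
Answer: -619/2576089640 ≈ -2.4029e-7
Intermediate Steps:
q = 438804 (q = 1434*306 = 438804)
L(a) = (438804 + a)/a (L(a) = 2*((a + 438804)/(a + a)) = 2*((438804 + a)/((2*a))) = 2*((438804 + a)*(1/(2*a))) = 2*((438804 + a)/(2*a)) = (438804 + a)/a)
1/((L(b) - 1994548) - 2167385) = 1/(((438804 + 1857)/1857 - 1994548) - 2167385) = 1/(((1/1857)*440661 - 1994548) - 2167385) = 1/((146887/619 - 1994548) - 2167385) = 1/(-1234478325/619 - 2167385) = 1/(-2576089640/619) = -619/2576089640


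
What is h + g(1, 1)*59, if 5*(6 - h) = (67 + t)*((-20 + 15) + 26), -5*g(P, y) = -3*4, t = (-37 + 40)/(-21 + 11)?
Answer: -6627/50 ≈ -132.54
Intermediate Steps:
t = -3/10 (t = 3/(-10) = 3*(-⅒) = -3/10 ≈ -0.30000)
g(P, y) = 12/5 (g(P, y) = -(-3)*4/5 = -⅕*(-12) = 12/5)
h = -13707/50 (h = 6 - (67 - 3/10)*((-20 + 15) + 26)/5 = 6 - 667*(-5 + 26)/50 = 6 - 667*21/50 = 6 - ⅕*14007/10 = 6 - 14007/50 = -13707/50 ≈ -274.14)
h + g(1, 1)*59 = -13707/50 + (12/5)*59 = -13707/50 + 708/5 = -6627/50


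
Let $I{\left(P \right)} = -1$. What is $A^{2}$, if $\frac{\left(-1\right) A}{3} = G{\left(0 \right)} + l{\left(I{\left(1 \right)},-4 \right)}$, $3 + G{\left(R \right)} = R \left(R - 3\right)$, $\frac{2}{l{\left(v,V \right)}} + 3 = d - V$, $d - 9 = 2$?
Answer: $\frac{289}{4} \approx 72.25$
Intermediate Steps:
$d = 11$ ($d = 9 + 2 = 11$)
$l{\left(v,V \right)} = \frac{2}{8 - V}$ ($l{\left(v,V \right)} = \frac{2}{-3 - \left(-11 + V\right)} = \frac{2}{8 - V}$)
$G{\left(R \right)} = -3 + R \left(-3 + R\right)$ ($G{\left(R \right)} = -3 + R \left(R - 3\right) = -3 + R \left(-3 + R\right)$)
$A = \frac{17}{2}$ ($A = - 3 \left(\left(-3 + 0^{2} - 0\right) - \frac{2}{-8 - 4}\right) = - 3 \left(\left(-3 + 0 + 0\right) - \frac{2}{-12}\right) = - 3 \left(-3 - - \frac{1}{6}\right) = - 3 \left(-3 + \frac{1}{6}\right) = \left(-3\right) \left(- \frac{17}{6}\right) = \frac{17}{2} \approx 8.5$)
$A^{2} = \left(\frac{17}{2}\right)^{2} = \frac{289}{4}$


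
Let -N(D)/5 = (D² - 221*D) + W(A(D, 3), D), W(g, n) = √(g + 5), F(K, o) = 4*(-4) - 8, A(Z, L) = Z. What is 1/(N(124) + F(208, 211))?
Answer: 60116/3613930231 + 5*√129/3613930231 ≈ 1.6650e-5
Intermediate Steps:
F(K, o) = -24 (F(K, o) = -16 - 8 = -24)
W(g, n) = √(5 + g)
N(D) = -5*D² - 5*√(5 + D) + 1105*D (N(D) = -5*((D² - 221*D) + √(5 + D)) = -5*(D² + √(5 + D) - 221*D) = -5*D² - 5*√(5 + D) + 1105*D)
1/(N(124) + F(208, 211)) = 1/((-5*124² - 5*√(5 + 124) + 1105*124) - 24) = 1/((-5*15376 - 5*√129 + 137020) - 24) = 1/((-76880 - 5*√129 + 137020) - 24) = 1/((60140 - 5*√129) - 24) = 1/(60116 - 5*√129)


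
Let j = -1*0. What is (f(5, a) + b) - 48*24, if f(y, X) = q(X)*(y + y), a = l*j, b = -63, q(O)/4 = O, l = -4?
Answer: -1215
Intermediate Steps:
q(O) = 4*O
j = 0
a = 0 (a = -4*0 = 0)
f(y, X) = 8*X*y (f(y, X) = (4*X)*(y + y) = (4*X)*(2*y) = 8*X*y)
(f(5, a) + b) - 48*24 = (8*0*5 - 63) - 48*24 = (0 - 63) - 1152 = -63 - 1152 = -1215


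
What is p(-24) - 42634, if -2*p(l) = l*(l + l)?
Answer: -43210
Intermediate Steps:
p(l) = -l² (p(l) = -l*(l + l)/2 = -l*2*l/2 = -l²)
p(-24) - 42634 = -1*(-24)² - 42634 = -1*576 - 42634 = -576 - 42634 = -43210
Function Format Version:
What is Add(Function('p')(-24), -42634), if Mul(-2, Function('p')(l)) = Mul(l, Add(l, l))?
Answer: -43210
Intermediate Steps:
Function('p')(l) = Mul(-1, Pow(l, 2)) (Function('p')(l) = Mul(Rational(-1, 2), Mul(l, Add(l, l))) = Mul(Rational(-1, 2), Mul(l, Mul(2, l))) = Mul(Rational(-1, 2), Mul(2, Pow(l, 2))) = Mul(-1, Pow(l, 2)))
Add(Function('p')(-24), -42634) = Add(Mul(-1, Pow(-24, 2)), -42634) = Add(Mul(-1, 576), -42634) = Add(-576, -42634) = -43210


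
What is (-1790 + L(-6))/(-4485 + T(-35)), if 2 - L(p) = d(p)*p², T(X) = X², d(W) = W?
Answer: 393/815 ≈ 0.48221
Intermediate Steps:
L(p) = 2 - p³ (L(p) = 2 - p*p² = 2 - p³)
(-1790 + L(-6))/(-4485 + T(-35)) = (-1790 + (2 - 1*(-6)³))/(-4485 + (-35)²) = (-1790 + (2 - 1*(-216)))/(-4485 + 1225) = (-1790 + (2 + 216))/(-3260) = (-1790 + 218)*(-1/3260) = -1572*(-1/3260) = 393/815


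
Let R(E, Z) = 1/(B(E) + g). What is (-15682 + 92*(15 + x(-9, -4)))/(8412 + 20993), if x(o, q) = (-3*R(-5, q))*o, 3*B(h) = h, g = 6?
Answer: -178474/382265 ≈ -0.46689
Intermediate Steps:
B(h) = h/3
R(E, Z) = 1/(6 + E/3) (R(E, Z) = 1/(E/3 + 6) = 1/(6 + E/3))
x(o, q) = -9*o/13 (x(o, q) = (-9/(18 - 5))*o = (-9/13)*o = (-3*3/13)*o = -9*o/13)
(-15682 + 92*(15 + x(-9, -4)))/(8412 + 20993) = (-15682 + 92*(15 - 9/13*(-9)))/(8412 + 20993) = (-15682 + 92*(15 + 81/13))/29405 = (-15682 + 92*(276/13))*(1/29405) = (-15682 + 25392/13)*(1/29405) = -178474/13*1/29405 = -178474/382265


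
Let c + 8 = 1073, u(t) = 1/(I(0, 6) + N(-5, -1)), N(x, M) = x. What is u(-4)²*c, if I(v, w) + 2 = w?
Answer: 1065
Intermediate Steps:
I(v, w) = -2 + w
u(t) = -1 (u(t) = 1/((-2 + 6) - 5) = 1/(4 - 5) = 1/(-1) = -1)
c = 1065 (c = -8 + 1073 = 1065)
u(-4)²*c = (-1)²*1065 = 1*1065 = 1065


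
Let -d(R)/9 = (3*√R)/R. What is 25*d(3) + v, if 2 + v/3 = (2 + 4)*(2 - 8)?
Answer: -114 - 225*√3 ≈ -503.71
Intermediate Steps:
v = -114 (v = -6 + 3*((2 + 4)*(2 - 8)) = -6 + 3*(6*(-6)) = -6 + 3*(-36) = -6 - 108 = -114)
d(R) = -27/√R (d(R) = -9*3*√R/R = -27/√R)
25*d(3) + v = 25*(-9*√3) - 114 = -225*√3 - 114 = -114 - 225*√3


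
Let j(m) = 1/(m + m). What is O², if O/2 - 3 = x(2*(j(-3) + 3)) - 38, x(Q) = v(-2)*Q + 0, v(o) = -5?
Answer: 144400/9 ≈ 16044.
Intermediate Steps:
j(m) = 1/(2*m)
x(Q) = -5*Q (x(Q) = -5*Q + 0 = -5*Q)
O = -380/3 (O = 6 + 2*(-10*((½)/(-3) + 3) - 38) = 6 + 2*(-10*((½)*(-⅓) + 3) - 38) = 6 + 2*(-10*(-⅙ + 3) - 38) = 6 + 2*(-10*17/6 - 38) = 6 + 2*(-5*17/3 - 38) = 6 + 2*(-85/3 - 38) = 6 + 2*(-199/3) = 6 - 398/3 = -380/3 ≈ -126.67)
O² = (-380/3)² = 144400/9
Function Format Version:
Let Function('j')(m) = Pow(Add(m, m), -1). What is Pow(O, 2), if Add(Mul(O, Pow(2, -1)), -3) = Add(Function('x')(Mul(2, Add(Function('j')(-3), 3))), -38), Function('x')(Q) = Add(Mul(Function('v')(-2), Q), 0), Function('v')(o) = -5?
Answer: Rational(144400, 9) ≈ 16044.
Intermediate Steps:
Function('j')(m) = Mul(Rational(1, 2), Pow(m, -1)) (Function('j')(m) = Pow(Mul(2, m), -1) = Mul(Rational(1, 2), Pow(m, -1)))
Function('x')(Q) = Mul(-5, Q) (Function('x')(Q) = Add(Mul(-5, Q), 0) = Mul(-5, Q))
O = Rational(-380, 3) (O = Add(6, Mul(2, Add(Mul(-5, Mul(2, Add(Mul(Rational(1, 2), Pow(-3, -1)), 3))), -38))) = Add(6, Mul(2, Add(Mul(-5, Mul(2, Add(Mul(Rational(1, 2), Rational(-1, 3)), 3))), -38))) = Add(6, Mul(2, Add(Mul(-5, Mul(2, Add(Rational(-1, 6), 3))), -38))) = Add(6, Mul(2, Add(Mul(-5, Mul(2, Rational(17, 6))), -38))) = Add(6, Mul(2, Add(Mul(-5, Rational(17, 3)), -38))) = Add(6, Mul(2, Add(Rational(-85, 3), -38))) = Add(6, Mul(2, Rational(-199, 3))) = Add(6, Rational(-398, 3)) = Rational(-380, 3) ≈ -126.67)
Pow(O, 2) = Pow(Rational(-380, 3), 2) = Rational(144400, 9)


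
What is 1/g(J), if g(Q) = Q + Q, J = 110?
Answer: 1/220 ≈ 0.0045455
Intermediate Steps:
g(Q) = 2*Q
1/g(J) = 1/(2*110) = 1/220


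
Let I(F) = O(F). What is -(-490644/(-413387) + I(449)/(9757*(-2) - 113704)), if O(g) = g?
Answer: -65177001629/55070589366 ≈ -1.1835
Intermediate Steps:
I(F) = F
-(-490644/(-413387) + I(449)/(9757*(-2) - 113704)) = -(-490644/(-413387) + 449/(9757*(-2) - 113704)) = -(-490644*(-1/413387) + 449/(-19514 - 113704)) = -(490644/413387 + 449/(-133218)) = -(490644/413387 + 449*(-1/133218)) = -(490644/413387 - 449/133218) = -1*65177001629/55070589366 = -65177001629/55070589366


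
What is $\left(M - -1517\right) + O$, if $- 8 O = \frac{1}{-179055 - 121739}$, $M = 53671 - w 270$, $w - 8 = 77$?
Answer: $\frac{77575975777}{2406352} \approx 32238.0$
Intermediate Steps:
$w = 85$ ($w = 8 + 77 = 85$)
$M = 30721$ ($M = 53671 - 85 \cdot 270 = 53671 - 22950 = 30721$)
$O = \frac{1}{2406352}$ ($O = - \frac{1}{8 \left(-179055 - 121739\right)} = - \frac{1}{8 \left(-300794\right)} = \left(- \frac{1}{8}\right) \left(- \frac{1}{300794}\right) = \frac{1}{2406352} \approx 4.1557 \cdot 10^{-7}$)
$\left(M - -1517\right) + O = \left(30721 - -1517\right) + \frac{1}{2406352} = \left(30721 + \left(-119788 + 121305\right)\right) + \frac{1}{2406352} = \left(30721 + 1517\right) + \frac{1}{2406352} = 32238 + \frac{1}{2406352} = \frac{77575975777}{2406352}$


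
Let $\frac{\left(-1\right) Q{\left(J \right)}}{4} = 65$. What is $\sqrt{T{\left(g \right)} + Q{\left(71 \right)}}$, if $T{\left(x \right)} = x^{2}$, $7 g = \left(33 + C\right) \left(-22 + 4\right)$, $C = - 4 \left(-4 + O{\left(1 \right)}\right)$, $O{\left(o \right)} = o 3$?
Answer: $\frac{4 \sqrt{26926}}{7} \approx 93.766$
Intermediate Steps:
$O{\left(o \right)} = 3 o$
$Q{\left(J \right)} = -260$ ($Q{\left(J \right)} = \left(-4\right) 65 = -260$)
$C = 4$ ($C = - 4 \left(-4 + 3 \cdot 1\right) = - 4 \left(-4 + 3\right) = \left(-4\right) \left(-1\right) = 4$)
$g = - \frac{666}{7}$ ($g = \frac{\left(33 + 4\right) \left(-22 + 4\right)}{7} = \frac{37 \left(-18\right)}{7} = \frac{1}{7} \left(-666\right) = - \frac{666}{7} \approx -95.143$)
$\sqrt{T{\left(g \right)} + Q{\left(71 \right)}} = \sqrt{\left(- \frac{666}{7}\right)^{2} - 260} = \sqrt{\frac{443556}{49} - 260} = \sqrt{\frac{430816}{49}} = \frac{4 \sqrt{26926}}{7}$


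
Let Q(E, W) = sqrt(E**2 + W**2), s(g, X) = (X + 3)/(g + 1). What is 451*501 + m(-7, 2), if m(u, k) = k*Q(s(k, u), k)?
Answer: 225951 + 4*sqrt(13)/3 ≈ 2.2596e+5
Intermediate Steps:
s(g, X) = (3 + X)/(1 + g)
m(u, k) = k*sqrt(k**2 + (3 + u)**2/(1 + k)**2) (m(u, k) = k*sqrt(((3 + u)/(1 + k))**2 + k**2) = k*sqrt((3 + u)**2/(1 + k)**2 + k**2) = k*sqrt(k**2 + (3 + u)**2/(1 + k)**2))
451*501 + m(-7, 2) = 451*501 + 2*sqrt(2**2 + (3 - 7)**2/(1 + 2)**2) = 225951 + 2*sqrt(4 + (-4)**2/3**2) = 225951 + 2*sqrt(4 + (1/9)*16) = 225951 + 2*sqrt(4 + 16/9) = 225951 + 2*sqrt(52/9) = 225951 + 2*(2*sqrt(13)/3) = 225951 + 4*sqrt(13)/3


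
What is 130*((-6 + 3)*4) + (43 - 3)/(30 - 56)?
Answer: -20300/13 ≈ -1561.5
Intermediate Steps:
130*((-6 + 3)*4) + (43 - 3)/(30 - 56) = 130*(-3*4) + 40/(-26) = 130*(-12) + 40*(-1/26) = -1560 - 20/13 = -20300/13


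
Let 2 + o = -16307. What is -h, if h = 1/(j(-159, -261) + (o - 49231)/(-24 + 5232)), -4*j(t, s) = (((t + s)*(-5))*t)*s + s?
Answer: 2604/56733145759 ≈ 4.5899e-8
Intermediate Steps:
o = -16309 (o = -2 - 16307 = -16309)
j(t, s) = -s/4 - s*t*(-5*s - 5*t)/4 (j(t, s) = -((((t + s)*(-5))*t)*s + s)/4 = -((((s + t)*(-5))*t)*s + s)/4 = -(((-5*s - 5*t)*t)*s + s)/4 = -((t*(-5*s - 5*t))*s + s)/4 = -(s*t*(-5*s - 5*t) + s)/4 = -(s + s*t*(-5*s - 5*t))/4 = -s/4 - s*t*(-5*s - 5*t)/4)
h = -2604/56733145759 (h = 1/((¼)*(-261)*(-1 + 5*(-159)² + 5*(-261)*(-159)) + (-16309 - 49231)/(-24 + 5232)) = 1/((¼)*(-261)*(-1 + 5*25281 + 207495) - 65540/5208) = 1/((¼)*(-261)*(-1 + 126405 + 207495) - 65540*1/5208) = 1/((¼)*(-261)*333899 - 16385/1302) = 1/(-87147639/4 - 16385/1302) = 1/(-56733145759/2604) = -2604/56733145759 ≈ -4.5899e-8)
-h = -1*(-2604/56733145759) = 2604/56733145759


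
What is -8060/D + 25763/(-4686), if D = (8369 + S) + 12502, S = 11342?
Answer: -867672679/150950118 ≈ -5.7481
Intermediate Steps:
D = 32213 (D = (8369 + 11342) + 12502 = 19711 + 12502 = 32213)
-8060/D + 25763/(-4686) = -8060/32213 + 25763/(-4686) = -8060*1/32213 + 25763*(-1/4686) = -8060/32213 - 25763/4686 = -867672679/150950118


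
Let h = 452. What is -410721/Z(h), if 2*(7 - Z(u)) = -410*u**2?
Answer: -410721/41882327 ≈ -0.0098065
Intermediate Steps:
Z(u) = 7 + 205*u**2 (Z(u) = 7 - (-205)*u**2 = 7 + 205*u**2)
-410721/Z(h) = -410721/(7 + 205*452**2) = -410721/(7 + 205*204304) = -410721/(7 + 41882320) = -410721/41882327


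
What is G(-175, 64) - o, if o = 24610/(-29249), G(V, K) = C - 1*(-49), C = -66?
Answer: -472623/29249 ≈ -16.159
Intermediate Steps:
G(V, K) = -17 (G(V, K) = -66 - 1*(-49) = -66 + 49 = -17)
o = -24610/29249 (o = 24610*(-1/29249) = -24610/29249 ≈ -0.84140)
G(-175, 64) - o = -17 - 1*(-24610/29249) = -17 + 24610/29249 = -472623/29249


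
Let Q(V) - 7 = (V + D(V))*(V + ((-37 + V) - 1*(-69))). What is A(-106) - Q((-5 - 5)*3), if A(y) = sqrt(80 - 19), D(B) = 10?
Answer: -567 + sqrt(61) ≈ -559.19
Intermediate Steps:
Q(V) = 7 + (10 + V)*(32 + 2*V) (Q(V) = 7 + (V + 10)*(V + ((-37 + V) - 1*(-69))) = 7 + (10 + V)*(V + ((-37 + V) + 69)) = 7 + (10 + V)*(V + (32 + V)) = 7 + (10 + V)*(32 + 2*V))
A(y) = sqrt(61)
A(-106) - Q((-5 - 5)*3) = sqrt(61) - (327 + 2*((-5 - 5)*3)**2 + 52*((-5 - 5)*3)) = sqrt(61) - (327 + 2*(-10*3)**2 + 52*(-10*3)) = sqrt(61) - (327 + 2*(-30)**2 + 52*(-30)) = sqrt(61) - (327 + 2*900 - 1560) = sqrt(61) - (327 + 1800 - 1560) = sqrt(61) - 1*567 = sqrt(61) - 567 = -567 + sqrt(61)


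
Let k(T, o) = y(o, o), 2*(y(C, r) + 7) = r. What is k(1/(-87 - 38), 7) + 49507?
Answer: 99007/2 ≈ 49504.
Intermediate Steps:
y(C, r) = -7 + r/2
k(T, o) = -7 + o/2
k(1/(-87 - 38), 7) + 49507 = (-7 + (½)*7) + 49507 = (-7 + 7/2) + 49507 = -7/2 + 49507 = 99007/2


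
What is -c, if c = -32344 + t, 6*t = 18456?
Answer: 29268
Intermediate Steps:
t = 3076 (t = (1/6)*18456 = 3076)
c = -29268 (c = -32344 + 3076 = -29268)
-c = -1*(-29268) = 29268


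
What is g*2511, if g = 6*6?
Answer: 90396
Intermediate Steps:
g = 36
g*2511 = 36*2511 = 90396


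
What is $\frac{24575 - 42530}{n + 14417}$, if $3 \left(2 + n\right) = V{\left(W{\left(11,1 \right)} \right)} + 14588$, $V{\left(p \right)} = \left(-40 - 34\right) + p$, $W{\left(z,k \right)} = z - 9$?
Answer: $- \frac{53865}{57761} \approx -0.93255$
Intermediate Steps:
$W{\left(z,k \right)} = -9 + z$
$V{\left(p \right)} = -74 + p$
$n = \frac{14510}{3}$ ($n = -2 + \frac{\left(-74 + \left(-9 + 11\right)\right) + 14588}{3} = -2 + \frac{\left(-74 + 2\right) + 14588}{3} = -2 + \frac{-72 + 14588}{3} = -2 + \frac{1}{3} \cdot 14516 = -2 + \frac{14516}{3} = \frac{14510}{3} \approx 4836.7$)
$\frac{24575 - 42530}{n + 14417} = \frac{24575 - 42530}{\frac{14510}{3} + 14417} = - \frac{17955}{\frac{57761}{3}} = \left(-17955\right) \frac{3}{57761} = - \frac{53865}{57761}$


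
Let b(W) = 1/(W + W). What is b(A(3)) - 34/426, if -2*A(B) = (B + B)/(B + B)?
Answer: -230/213 ≈ -1.0798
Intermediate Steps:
A(B) = -½ (A(B) = -(B + B)/(2*(B + B)) = -2*B/(2*(2*B)) = -2*B*1/(2*B)/2 = -½*1 = -½)
b(W) = 1/(2*W)
b(A(3)) - 34/426 = 1/(2*(-½)) - 34/426 = (½)*(-2) - 34/426 = -1 - 1*17/213 = -1 - 17/213 = -230/213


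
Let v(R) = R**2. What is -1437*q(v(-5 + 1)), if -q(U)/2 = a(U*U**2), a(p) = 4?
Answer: 11496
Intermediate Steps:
q(U) = -8 (q(U) = -2*4 = -8)
-1437*q(v(-5 + 1)) = -1437*(-8) = 11496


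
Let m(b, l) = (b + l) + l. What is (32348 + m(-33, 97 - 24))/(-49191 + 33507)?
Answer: -32461/15684 ≈ -2.0697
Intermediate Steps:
m(b, l) = b + 2*l
(32348 + m(-33, 97 - 24))/(-49191 + 33507) = (32348 + (-33 + 2*(97 - 24)))/(-49191 + 33507) = (32348 + (-33 + 2*73))/(-15684) = (32348 + (-33 + 146))*(-1/15684) = (32348 + 113)*(-1/15684) = 32461*(-1/15684) = -32461/15684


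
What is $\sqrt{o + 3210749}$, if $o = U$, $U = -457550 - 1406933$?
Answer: $\sqrt{1346266} \approx 1160.3$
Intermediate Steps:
$U = -1864483$ ($U = -457550 - 1406933 = -1864483$)
$o = -1864483$
$\sqrt{o + 3210749} = \sqrt{-1864483 + 3210749} = \sqrt{1346266}$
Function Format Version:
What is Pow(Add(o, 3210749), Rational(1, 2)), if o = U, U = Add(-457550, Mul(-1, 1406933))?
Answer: Pow(1346266, Rational(1, 2)) ≈ 1160.3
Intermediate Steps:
U = -1864483 (U = Add(-457550, -1406933) = -1864483)
o = -1864483
Pow(Add(o, 3210749), Rational(1, 2)) = Pow(Add(-1864483, 3210749), Rational(1, 2)) = Pow(1346266, Rational(1, 2))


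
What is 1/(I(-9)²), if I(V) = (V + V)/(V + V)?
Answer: 1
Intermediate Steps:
I(V) = 1 (I(V) = (2*V)/((2*V)) = (2*V)*(1/(2*V)) = 1)
1/(I(-9)²) = 1/(1²) = 1/1 = 1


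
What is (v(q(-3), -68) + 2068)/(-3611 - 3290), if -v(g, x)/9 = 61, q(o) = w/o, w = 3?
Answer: -1519/6901 ≈ -0.22011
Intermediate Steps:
q(o) = 3/o
v(g, x) = -549 (v(g, x) = -9*61 = -549)
(v(q(-3), -68) + 2068)/(-3611 - 3290) = (-549 + 2068)/(-3611 - 3290) = 1519/(-6901) = 1519*(-1/6901) = -1519/6901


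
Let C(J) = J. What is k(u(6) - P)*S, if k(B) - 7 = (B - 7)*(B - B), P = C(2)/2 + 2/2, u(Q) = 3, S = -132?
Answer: -924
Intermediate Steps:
P = 2 (P = 2/2 + 2/2 = 2*(½) + 2*(½) = 1 + 1 = 2)
k(B) = 7 (k(B) = 7 + (B - 7)*(B - B) = 7 + (-7 + B)*0 = 7 + 0 = 7)
k(u(6) - P)*S = 7*(-132) = -924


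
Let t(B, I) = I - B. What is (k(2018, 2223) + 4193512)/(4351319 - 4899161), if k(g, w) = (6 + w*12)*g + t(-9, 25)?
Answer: -29018911/273921 ≈ -105.94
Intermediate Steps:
k(g, w) = 34 + g*(6 + 12*w) (k(g, w) = (6 + w*12)*g + (25 - 1*(-9)) = (6 + 12*w)*g + (25 + 9) = g*(6 + 12*w) + 34 = 34 + g*(6 + 12*w))
(k(2018, 2223) + 4193512)/(4351319 - 4899161) = ((34 + 6*2018 + 12*2018*2223) + 4193512)/(4351319 - 4899161) = ((34 + 12108 + 53832168) + 4193512)/(-547842) = (53844310 + 4193512)*(-1/547842) = 58037822*(-1/547842) = -29018911/273921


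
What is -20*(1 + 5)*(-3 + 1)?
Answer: 240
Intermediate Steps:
-20*(1 + 5)*(-3 + 1) = -120*(-2) = -20*(-12) = 240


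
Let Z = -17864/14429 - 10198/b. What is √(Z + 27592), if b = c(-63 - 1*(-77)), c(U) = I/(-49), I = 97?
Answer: √64139490054361798/1399613 ≈ 180.95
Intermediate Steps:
c(U) = -97/49 (c(U) = 97/(-49) = 97*(-1/49) = -97/49)
b = -97/49 ≈ -1.9796
Z = 7208467350/1399613 (Z = -17864/14429 - 10198/(-97/49) = -17864*1/14429 - 10198*(-49/97) = -17864/14429 + 499702/97 = 7208467350/1399613 ≈ 5150.3)
√(Z + 27592) = √(7208467350/1399613 + 27592) = √(45826589246/1399613) = √64139490054361798/1399613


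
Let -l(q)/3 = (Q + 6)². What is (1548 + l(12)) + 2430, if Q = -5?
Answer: 3975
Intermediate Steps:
l(q) = -3 (l(q) = -3*(-5 + 6)² = -3*1² = -3*1 = -3)
(1548 + l(12)) + 2430 = (1548 - 3) + 2430 = 1545 + 2430 = 3975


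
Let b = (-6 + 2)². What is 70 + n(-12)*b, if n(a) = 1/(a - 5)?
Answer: 1174/17 ≈ 69.059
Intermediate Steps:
n(a) = 1/(-5 + a)
b = 16 (b = (-4)² = 16)
70 + n(-12)*b = 70 + 16/(-5 - 12) = 70 + 16/(-17) = 70 - 1/17*16 = 70 - 16/17 = 1174/17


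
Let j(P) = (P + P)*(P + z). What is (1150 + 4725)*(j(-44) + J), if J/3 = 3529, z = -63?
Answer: 117517625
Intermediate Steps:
j(P) = 2*P*(-63 + P) (j(P) = (P + P)*(P - 63) = (2*P)*(-63 + P) = 2*P*(-63 + P))
J = 10587 (J = 3*3529 = 10587)
(1150 + 4725)*(j(-44) + J) = (1150 + 4725)*(2*(-44)*(-63 - 44) + 10587) = 5875*(2*(-44)*(-107) + 10587) = 5875*(9416 + 10587) = 5875*20003 = 117517625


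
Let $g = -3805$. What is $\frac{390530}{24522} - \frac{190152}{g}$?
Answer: $\frac{3074436997}{46653105} \approx 65.9$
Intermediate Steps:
$\frac{390530}{24522} - \frac{190152}{g} = \frac{390530}{24522} - \frac{190152}{-3805} = 390530 \cdot \frac{1}{24522} - - \frac{190152}{3805} = \frac{195265}{12261} + \frac{190152}{3805} = \frac{3074436997}{46653105}$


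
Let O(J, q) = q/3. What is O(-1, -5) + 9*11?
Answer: 292/3 ≈ 97.333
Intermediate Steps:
O(J, q) = q/3 (O(J, q) = q*(1/3) = q/3)
O(-1, -5) + 9*11 = (1/3)*(-5) + 9*11 = -5/3 + 99 = 292/3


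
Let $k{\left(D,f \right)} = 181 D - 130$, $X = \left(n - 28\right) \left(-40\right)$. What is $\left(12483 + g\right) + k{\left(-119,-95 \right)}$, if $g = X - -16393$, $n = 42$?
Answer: $6647$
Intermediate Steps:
$X = -560$ ($X = \left(42 - 28\right) \left(-40\right) = 14 \left(-40\right) = -560$)
$g = 15833$ ($g = -560 - -16393 = -560 + 16393 = 15833$)
$k{\left(D,f \right)} = -130 + 181 D$
$\left(12483 + g\right) + k{\left(-119,-95 \right)} = \left(12483 + 15833\right) + \left(-130 + 181 \left(-119\right)\right) = 28316 - 21669 = 6647$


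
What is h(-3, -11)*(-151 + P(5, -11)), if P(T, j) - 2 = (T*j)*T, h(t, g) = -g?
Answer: -4664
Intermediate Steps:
P(T, j) = 2 + j*T² (P(T, j) = 2 + (T*j)*T = 2 + j*T²)
h(-3, -11)*(-151 + P(5, -11)) = (-1*(-11))*(-151 + (2 - 11*5²)) = 11*(-151 + (2 - 11*25)) = 11*(-151 + (2 - 275)) = 11*(-151 - 273) = 11*(-424) = -4664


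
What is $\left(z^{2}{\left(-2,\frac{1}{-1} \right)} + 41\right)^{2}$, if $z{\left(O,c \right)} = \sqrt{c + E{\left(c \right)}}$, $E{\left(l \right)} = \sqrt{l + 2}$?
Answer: $1681$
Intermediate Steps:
$E{\left(l \right)} = \sqrt{2 + l}$
$z{\left(O,c \right)} = \sqrt{c + \sqrt{2 + c}}$
$\left(z^{2}{\left(-2,\frac{1}{-1} \right)} + 41\right)^{2} = \left(\left(\sqrt{\frac{1}{-1} + \sqrt{2 + \frac{1}{-1}}}\right)^{2} + 41\right)^{2} = \left(\left(\sqrt{-1 + \sqrt{2 - 1}}\right)^{2} + 41\right)^{2} = \left(\left(\sqrt{-1 + \sqrt{1}}\right)^{2} + 41\right)^{2} = \left(\left(\sqrt{-1 + 1}\right)^{2} + 41\right)^{2} = \left(\left(\sqrt{0}\right)^{2} + 41\right)^{2} = \left(0^{2} + 41\right)^{2} = \left(0 + 41\right)^{2} = 41^{2} = 1681$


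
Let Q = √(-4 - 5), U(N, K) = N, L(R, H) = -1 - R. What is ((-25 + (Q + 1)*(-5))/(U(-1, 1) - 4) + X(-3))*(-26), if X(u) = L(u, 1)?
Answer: -208 - 78*I ≈ -208.0 - 78.0*I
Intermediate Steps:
X(u) = -1 - u
Q = 3*I (Q = √(-9) = 3*I ≈ 3.0*I)
((-25 + (Q + 1)*(-5))/(U(-1, 1) - 4) + X(-3))*(-26) = ((-25 + (3*I + 1)*(-5))/(-1 - 4) + (-1 - 1*(-3)))*(-26) = ((-25 + (1 + 3*I)*(-5))/(-5) + (-1 + 3))*(-26) = ((-25 + (-5 - 15*I))*(-⅕) + 2)*(-26) = ((-30 - 15*I)*(-⅕) + 2)*(-26) = ((6 + 3*I) + 2)*(-26) = (8 + 3*I)*(-26) = -208 - 78*I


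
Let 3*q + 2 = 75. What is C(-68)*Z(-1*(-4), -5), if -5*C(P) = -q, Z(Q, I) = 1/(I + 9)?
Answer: 73/60 ≈ 1.2167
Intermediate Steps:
q = 73/3 (q = -⅔ + (⅓)*75 = -⅔ + 25 = 73/3 ≈ 24.333)
Z(Q, I) = 1/(9 + I)
C(P) = 73/15 (C(P) = -(-1)*73/(5*3) = -⅕*(-73/3) = 73/15)
C(-68)*Z(-1*(-4), -5) = 73/(15*(9 - 5)) = (73/15)/4 = (73/15)*(¼) = 73/60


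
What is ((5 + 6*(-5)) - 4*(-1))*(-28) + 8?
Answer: 596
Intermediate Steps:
((5 + 6*(-5)) - 4*(-1))*(-28) + 8 = ((5 - 30) + 4)*(-28) + 8 = (-25 + 4)*(-28) + 8 = -21*(-28) + 8 = 588 + 8 = 596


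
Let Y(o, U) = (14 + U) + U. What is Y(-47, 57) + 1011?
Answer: 1139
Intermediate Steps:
Y(o, U) = 14 + 2*U
Y(-47, 57) + 1011 = (14 + 2*57) + 1011 = (14 + 114) + 1011 = 128 + 1011 = 1139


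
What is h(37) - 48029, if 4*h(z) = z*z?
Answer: -190747/4 ≈ -47687.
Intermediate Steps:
h(z) = z²/4 (h(z) = (z*z)/4 = z²/4)
h(37) - 48029 = (¼)*37² - 48029 = (¼)*1369 - 48029 = 1369/4 - 48029 = -190747/4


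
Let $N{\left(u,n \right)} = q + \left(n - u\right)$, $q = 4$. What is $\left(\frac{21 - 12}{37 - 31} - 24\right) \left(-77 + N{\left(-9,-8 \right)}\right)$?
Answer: $1620$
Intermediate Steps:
$N{\left(u,n \right)} = 4 + n - u$ ($N{\left(u,n \right)} = 4 + \left(n - u\right) = 4 + n - u$)
$\left(\frac{21 - 12}{37 - 31} - 24\right) \left(-77 + N{\left(-9,-8 \right)}\right) = \left(\frac{21 - 12}{37 - 31} - 24\right) \left(-77 - -5\right) = \left(\frac{9}{6} - 24\right) \left(-77 + \left(4 - 8 + 9\right)\right) = \left(9 \cdot \frac{1}{6} - 24\right) \left(-77 + 5\right) = \left(\frac{3}{2} - 24\right) \left(-72\right) = \left(- \frac{45}{2}\right) \left(-72\right) = 1620$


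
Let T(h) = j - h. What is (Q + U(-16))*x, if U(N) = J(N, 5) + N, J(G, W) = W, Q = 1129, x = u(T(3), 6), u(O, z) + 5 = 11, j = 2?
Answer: 6708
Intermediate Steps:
T(h) = 2 - h
u(O, z) = 6 (u(O, z) = -5 + 11 = 6)
x = 6
U(N) = 5 + N
(Q + U(-16))*x = (1129 + (5 - 16))*6 = (1129 - 11)*6 = 1118*6 = 6708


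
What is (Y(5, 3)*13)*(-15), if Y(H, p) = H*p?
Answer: -2925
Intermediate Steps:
(Y(5, 3)*13)*(-15) = ((5*3)*13)*(-15) = (15*13)*(-15) = 195*(-15) = -2925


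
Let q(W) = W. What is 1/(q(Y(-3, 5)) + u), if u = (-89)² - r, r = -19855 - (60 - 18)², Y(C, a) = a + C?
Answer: 1/29542 ≈ 3.3850e-5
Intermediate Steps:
Y(C, a) = C + a
r = -21619 (r = -19855 - 1*42² = -19855 - 1*1764 = -19855 - 1764 = -21619)
u = 29540 (u = (-89)² - 1*(-21619) = 7921 + 21619 = 29540)
1/(q(Y(-3, 5)) + u) = 1/((-3 + 5) + 29540) = 1/(2 + 29540) = 1/29542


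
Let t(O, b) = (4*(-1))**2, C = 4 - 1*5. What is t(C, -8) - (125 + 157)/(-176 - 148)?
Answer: 911/54 ≈ 16.870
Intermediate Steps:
C = -1 (C = 4 - 5 = -1)
t(O, b) = 16 (t(O, b) = (-4)**2 = 16)
t(C, -8) - (125 + 157)/(-176 - 148) = 16 - (125 + 157)/(-176 - 148) = 16 - 282/(-324) = 16 - 282*(-1)/324 = 16 - 1*(-47/54) = 16 + 47/54 = 911/54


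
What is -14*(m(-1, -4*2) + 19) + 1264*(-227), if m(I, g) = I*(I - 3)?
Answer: -287250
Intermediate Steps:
m(I, g) = I*(-3 + I)
-14*(m(-1, -4*2) + 19) + 1264*(-227) = -14*(-(-3 - 1) + 19) + 1264*(-227) = -14*(-1*(-4) + 19) - 286928 = -14*(4 + 19) - 286928 = -14*23 - 286928 = -322 - 286928 = -287250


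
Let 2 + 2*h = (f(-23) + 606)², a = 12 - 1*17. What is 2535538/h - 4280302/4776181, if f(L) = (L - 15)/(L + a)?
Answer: 4437725385241842/345320833203677 ≈ 12.851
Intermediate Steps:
a = -5 (a = 12 - 17 = -5)
f(L) = (-15 + L)/(-5 + L) (f(L) = (L - 15)/(L - 5) = (-15 + L)/(-5 + L))
h = 72300617/392 (h = -1 + ((-15 - 23)/(-5 - 23) + 606)²/2 = -1 + (-38/(-28) + 606)²/2 = -1 + (-1/28*(-38) + 606)²/2 = -1 + (19/14 + 606)²/2 = -1 + (8503/14)²/2 = -1 + (½)*(72301009/196) = -1 + 72301009/392 = 72300617/392 ≈ 1.8444e+5)
2535538/h - 4280302/4776181 = 2535538/(72300617/392) - 4280302/4776181 = 2535538*(392/72300617) - 4280302*1/4776181 = 993930896/72300617 - 4280302/4776181 = 4437725385241842/345320833203677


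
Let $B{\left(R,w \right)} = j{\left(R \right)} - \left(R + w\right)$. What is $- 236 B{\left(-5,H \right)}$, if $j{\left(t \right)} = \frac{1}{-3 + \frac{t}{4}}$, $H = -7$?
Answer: $- \frac{47200}{17} \approx -2776.5$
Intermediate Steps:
$j{\left(t \right)} = \frac{1}{-3 + \frac{t}{4}}$ ($j{\left(t \right)} = \frac{1}{-3 + t \frac{1}{4}} = \frac{1}{-3 + \frac{t}{4}}$)
$B{\left(R,w \right)} = - R - w + \frac{4}{-12 + R}$ ($B{\left(R,w \right)} = \frac{4}{-12 + R} - \left(R + w\right) = - R - w + \frac{4}{-12 + R}$)
$- 236 B{\left(-5,H \right)} = - 236 \frac{4 - \left(-12 - 5\right) \left(-5 - 7\right)}{-12 - 5} = - 236 \frac{4 - \left(-17\right) \left(-12\right)}{-17} = - 236 \left(- \frac{4 - 204}{17}\right) = - 236 \left(\left(- \frac{1}{17}\right) \left(-200\right)\right) = \left(-236\right) \frac{200}{17} = - \frac{47200}{17}$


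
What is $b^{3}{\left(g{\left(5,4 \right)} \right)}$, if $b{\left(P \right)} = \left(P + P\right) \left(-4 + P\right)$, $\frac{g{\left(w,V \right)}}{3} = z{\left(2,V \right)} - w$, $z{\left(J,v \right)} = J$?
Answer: $12812904$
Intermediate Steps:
$g{\left(w,V \right)} = 6 - 3 w$ ($g{\left(w,V \right)} = 3 \left(2 - w\right) = 6 - 3 w$)
$b{\left(P \right)} = 2 P \left(-4 + P\right)$
$b^{3}{\left(g{\left(5,4 \right)} \right)} = \left(2 \left(6 - 15\right) \left(-4 + \left(6 - 15\right)\right)\right)^{3} = \left(2 \left(-9\right) \left(-4 - 9\right)\right)^{3} = \left(2 \left(-9\right) \left(-13\right)\right)^{3} = 234^{3} = 12812904$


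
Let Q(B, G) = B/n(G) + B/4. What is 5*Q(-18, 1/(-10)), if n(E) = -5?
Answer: -9/2 ≈ -4.5000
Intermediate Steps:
Q(B, G) = B/20 (Q(B, G) = B/(-5) + B/4 = B*(-⅕) + B*(¼) = -B/5 + B/4 = B/20)
5*Q(-18, 1/(-10)) = 5*((1/20)*(-18)) = 5*(-9/10) = -9/2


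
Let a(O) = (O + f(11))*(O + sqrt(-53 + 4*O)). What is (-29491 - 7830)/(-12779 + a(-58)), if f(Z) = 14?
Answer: 127227289/35047763 - 1642124*I*sqrt(285)/105143289 ≈ 3.6301 - 0.26366*I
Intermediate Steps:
a(O) = (14 + O)*(O + sqrt(-53 + 4*O)) (a(O) = (O + 14)*(O + sqrt(-53 + 4*O)) = (14 + O)*(O + sqrt(-53 + 4*O)))
(-29491 - 7830)/(-12779 + a(-58)) = (-29491 - 7830)/(-12779 + ((-58)**2 + 14*(-58) + 14*sqrt(-53 + 4*(-58)) - 58*sqrt(-53 + 4*(-58)))) = -37321/(-12779 + (3364 - 812 + 14*sqrt(-53 - 232) - 58*sqrt(-53 - 232))) = -37321/(-12779 + (3364 - 812 + 14*sqrt(-285) - 58*I*sqrt(285))) = -37321/(-12779 + (3364 - 812 + 14*(I*sqrt(285)) - 58*I*sqrt(285))) = -37321/(-12779 + (3364 - 812 + 14*I*sqrt(285) - 58*I*sqrt(285))) = -37321/(-12779 + (2552 - 44*I*sqrt(285))) = -37321/(-10227 - 44*I*sqrt(285))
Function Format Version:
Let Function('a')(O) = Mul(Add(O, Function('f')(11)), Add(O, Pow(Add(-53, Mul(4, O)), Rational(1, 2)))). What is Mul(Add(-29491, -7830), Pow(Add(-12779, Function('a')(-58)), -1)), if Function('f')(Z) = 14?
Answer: Add(Rational(127227289, 35047763), Mul(Rational(-1642124, 105143289), I, Pow(285, Rational(1, 2)))) ≈ Add(3.6301, Mul(-0.26366, I))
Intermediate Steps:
Function('a')(O) = Mul(Add(14, O), Add(O, Pow(Add(-53, Mul(4, O)), Rational(1, 2)))) (Function('a')(O) = Mul(Add(O, 14), Add(O, Pow(Add(-53, Mul(4, O)), Rational(1, 2)))) = Mul(Add(14, O), Add(O, Pow(Add(-53, Mul(4, O)), Rational(1, 2)))))
Mul(Add(-29491, -7830), Pow(Add(-12779, Function('a')(-58)), -1)) = Mul(Add(-29491, -7830), Pow(Add(-12779, Add(Pow(-58, 2), Mul(14, -58), Mul(14, Pow(Add(-53, Mul(4, -58)), Rational(1, 2))), Mul(-58, Pow(Add(-53, Mul(4, -58)), Rational(1, 2))))), -1)) = Mul(-37321, Pow(Add(-12779, Add(3364, -812, Mul(14, Pow(Add(-53, -232), Rational(1, 2))), Mul(-58, Pow(Add(-53, -232), Rational(1, 2))))), -1)) = Mul(-37321, Pow(Add(-12779, Add(3364, -812, Mul(14, Pow(-285, Rational(1, 2))), Mul(-58, Pow(-285, Rational(1, 2))))), -1)) = Mul(-37321, Pow(Add(-12779, Add(3364, -812, Mul(14, Mul(I, Pow(285, Rational(1, 2)))), Mul(-58, Mul(I, Pow(285, Rational(1, 2)))))), -1)) = Mul(-37321, Pow(Add(-12779, Add(3364, -812, Mul(14, I, Pow(285, Rational(1, 2))), Mul(-58, I, Pow(285, Rational(1, 2))))), -1)) = Mul(-37321, Pow(Add(-12779, Add(2552, Mul(-44, I, Pow(285, Rational(1, 2))))), -1)) = Mul(-37321, Pow(Add(-10227, Mul(-44, I, Pow(285, Rational(1, 2)))), -1))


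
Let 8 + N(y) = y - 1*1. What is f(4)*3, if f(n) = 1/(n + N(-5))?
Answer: -3/10 ≈ -0.30000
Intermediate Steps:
N(y) = -9 + y (N(y) = -8 + (y - 1*1) = -8 + (y - 1) = -8 + (-1 + y) = -9 + y)
f(n) = 1/(-14 + n) (f(n) = 1/(n + (-9 - 5)) = 1/(n - 14) = 1/(-14 + n))
f(4)*3 = 3/(-14 + 4) = 3/(-10) = -⅒*3 = -3/10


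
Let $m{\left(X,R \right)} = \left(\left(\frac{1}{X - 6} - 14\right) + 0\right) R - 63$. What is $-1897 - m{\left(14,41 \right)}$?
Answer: $- \frac{10121}{8} \approx -1265.1$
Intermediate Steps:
$m{\left(X,R \right)} = -63 + R \left(-14 + \frac{1}{-6 + X}\right)$ ($m{\left(X,R \right)} = \left(\left(\frac{1}{-6 + X} - 14\right) + 0\right) R - 63 = \left(\left(-14 + \frac{1}{-6 + X}\right) + 0\right) R - 63 = \left(-14 + \frac{1}{-6 + X}\right) R - 63 = R \left(-14 + \frac{1}{-6 + X}\right) - 63 = -63 + R \left(-14 + \frac{1}{-6 + X}\right)$)
$-1897 - m{\left(14,41 \right)} = -1897 - \frac{378 - 882 + 85 \cdot 41 - 574 \cdot 14}{-6 + 14} = -1897 - \frac{378 - 882 + 3485 - 8036}{8} = -1897 - \frac{1}{8} \left(-5055\right) = -1897 - - \frac{5055}{8} = -1897 + \frac{5055}{8} = - \frac{10121}{8}$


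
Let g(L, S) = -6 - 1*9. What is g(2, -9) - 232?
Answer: -247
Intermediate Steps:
g(L, S) = -15 (g(L, S) = -6 - 9 = -15)
g(2, -9) - 232 = -15 - 232 = -247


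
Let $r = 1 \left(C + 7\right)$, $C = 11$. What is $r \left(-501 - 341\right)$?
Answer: $-15156$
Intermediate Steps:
$r = 18$ ($r = 1 \left(11 + 7\right) = 1 \cdot 18 = 18$)
$r \left(-501 - 341\right) = 18 \left(-501 - 341\right) = 18 \left(-842\right) = -15156$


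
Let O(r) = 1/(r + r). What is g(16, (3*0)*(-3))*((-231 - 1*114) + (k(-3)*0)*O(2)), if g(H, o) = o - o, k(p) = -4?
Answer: 0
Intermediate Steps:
O(r) = 1/(2*r)
g(H, o) = 0
g(16, (3*0)*(-3))*((-231 - 1*114) + (k(-3)*0)*O(2)) = 0*((-231 - 1*114) + (-4*0)*((½)/2)) = 0*((-231 - 114) + 0*((½)*(½))) = 0*(-345 + 0*(¼)) = 0*(-345 + 0) = 0*(-345) = 0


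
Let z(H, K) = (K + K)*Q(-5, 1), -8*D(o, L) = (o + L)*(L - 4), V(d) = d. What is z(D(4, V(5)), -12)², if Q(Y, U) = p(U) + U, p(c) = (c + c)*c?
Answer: 5184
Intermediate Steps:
D(o, L) = -(-4 + L)*(L + o)/8 (D(o, L) = -(o + L)*(L - 4)/8 = -(L + o)*(-4 + L)/8 = -(-4 + L)*(L + o)/8)
p(c) = 2*c² (p(c) = (2*c)*c = 2*c²)
Q(Y, U) = U + 2*U² (Q(Y, U) = 2*U² + U = U + 2*U²)
z(H, K) = 6*K (z(H, K) = (K + K)*(1*(1 + 2*1)) = (2*K)*(1*(1 + 2)) = (2*K)*(1*3) = (2*K)*3 = 6*K)
z(D(4, V(5)), -12)² = (6*(-12))² = (-72)² = 5184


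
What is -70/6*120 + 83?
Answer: -1317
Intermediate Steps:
-70/6*120 + 83 = -70*⅙*120 + 83 = -35/3*120 + 83 = -1400 + 83 = -1317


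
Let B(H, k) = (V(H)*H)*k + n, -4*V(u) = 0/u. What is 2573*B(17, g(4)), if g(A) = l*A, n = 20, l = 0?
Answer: 51460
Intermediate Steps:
V(u) = 0 (V(u) = -0/u = -¼*0 = 0)
g(A) = 0 (g(A) = 0*A = 0)
B(H, k) = 20 (B(H, k) = (0*H)*k + 20 = 0*k + 20 = 0 + 20 = 20)
2573*B(17, g(4)) = 2573*20 = 51460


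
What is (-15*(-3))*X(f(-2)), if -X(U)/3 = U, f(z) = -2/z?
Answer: -135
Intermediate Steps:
X(U) = -3*U
(-15*(-3))*X(f(-2)) = (-15*(-3))*(-(-6)/(-2)) = 45*(-(-6)*(-1)/2) = 45*(-3*1) = 45*(-3) = -135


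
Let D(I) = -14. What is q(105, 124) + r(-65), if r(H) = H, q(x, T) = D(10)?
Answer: -79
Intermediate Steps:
q(x, T) = -14
q(105, 124) + r(-65) = -14 - 65 = -79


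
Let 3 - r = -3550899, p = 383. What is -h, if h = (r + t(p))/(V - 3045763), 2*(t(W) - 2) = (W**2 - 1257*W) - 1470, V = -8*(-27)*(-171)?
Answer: 3382798/3082699 ≈ 1.0973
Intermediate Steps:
V = -36936 (V = 216*(-171) = -36936)
r = 3550902 (r = 3 - 1*(-3550899) = 3 + 3550899 = 3550902)
t(W) = -733 + W**2/2 - 1257*W/2 (t(W) = 2 + ((W**2 - 1257*W) - 1470)/2 = 2 + (-1470 + W**2 - 1257*W)/2 = 2 + (-735 + W**2/2 - 1257*W/2) = -733 + W**2/2 - 1257*W/2)
h = -3382798/3082699 (h = (3550902 + (-733 + (1/2)*383**2 - 1257/2*383))/(-36936 - 3045763) = (3550902 + (-733 + (1/2)*146689 - 481431/2))/(-3082699) = (3550902 + (-733 + 146689/2 - 481431/2))*(-1/3082699) = (3550902 - 168104)*(-1/3082699) = 3382798*(-1/3082699) = -3382798/3082699 ≈ -1.0973)
-h = -1*(-3382798/3082699) = 3382798/3082699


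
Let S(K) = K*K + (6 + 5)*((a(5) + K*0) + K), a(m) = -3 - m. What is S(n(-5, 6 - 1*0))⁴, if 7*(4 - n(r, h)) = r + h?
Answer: 5116716384256/5764801 ≈ 8.8758e+5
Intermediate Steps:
n(r, h) = 4 - h/7 - r/7 (n(r, h) = 4 - (r + h)/7 = 4 - (h + r)/7 = 4 + (-h/7 - r/7) = 4 - h/7 - r/7)
S(K) = -88 + K² + 11*K (S(K) = K*K + (6 + 5)*(((-3 - 1*5) + K*0) + K) = K² + 11*(((-3 - 5) + 0) + K) = K² + 11*((-8 + 0) + K) = K² + 11*(-8 + K) = K² + (-88 + 11*K) = -88 + K² + 11*K)
S(n(-5, 6 - 1*0))⁴ = (-88 + (4 - (6 - 1*0)/7 - ⅐*(-5))² + 11*(4 - (6 - 1*0)/7 - ⅐*(-5)))⁴ = (-88 + (4 - (6 + 0)/7 + 5/7)² + 11*(4 - (6 + 0)/7 + 5/7))⁴ = (-88 + (4 - ⅐*6 + 5/7)² + 11*(4 - ⅐*6 + 5/7))⁴ = (-88 + (4 - 6/7 + 5/7)² + 11*(4 - 6/7 + 5/7))⁴ = (-88 + (27/7)² + 11*(27/7))⁴ = (-88 + 729/49 + 297/7)⁴ = (-1504/49)⁴ = 5116716384256/5764801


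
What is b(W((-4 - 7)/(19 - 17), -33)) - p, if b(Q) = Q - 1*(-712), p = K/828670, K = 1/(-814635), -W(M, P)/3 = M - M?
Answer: 480645272840401/675063585450 ≈ 712.00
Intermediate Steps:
W(M, P) = 0 (W(M, P) = -3*(M - M) = -3*0 = 0)
K = -1/814635 ≈ -1.2275e-6
p = -1/675063585450 (p = -1/814635/828670 = -1/814635*1/828670 = -1/675063585450 ≈ -1.4813e-12)
b(Q) = 712 + Q (b(Q) = Q + 712 = 712 + Q)
b(W((-4 - 7)/(19 - 17), -33)) - p = (712 + 0) - 1*(-1/675063585450) = 712 + 1/675063585450 = 480645272840401/675063585450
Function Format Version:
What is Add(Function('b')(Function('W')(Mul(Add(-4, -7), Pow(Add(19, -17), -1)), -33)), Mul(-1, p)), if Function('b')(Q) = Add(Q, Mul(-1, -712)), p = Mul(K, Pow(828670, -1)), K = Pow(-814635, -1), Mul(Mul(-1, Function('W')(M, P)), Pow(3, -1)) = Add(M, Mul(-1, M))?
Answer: Rational(480645272840401, 675063585450) ≈ 712.00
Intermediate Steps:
Function('W')(M, P) = 0 (Function('W')(M, P) = Mul(-3, Add(M, Mul(-1, M))) = Mul(-3, 0) = 0)
K = Rational(-1, 814635) ≈ -1.2275e-6
p = Rational(-1, 675063585450) (p = Mul(Rational(-1, 814635), Pow(828670, -1)) = Mul(Rational(-1, 814635), Rational(1, 828670)) = Rational(-1, 675063585450) ≈ -1.4813e-12)
Function('b')(Q) = Add(712, Q) (Function('b')(Q) = Add(Q, 712) = Add(712, Q))
Add(Function('b')(Function('W')(Mul(Add(-4, -7), Pow(Add(19, -17), -1)), -33)), Mul(-1, p)) = Add(Add(712, 0), Mul(-1, Rational(-1, 675063585450))) = Add(712, Rational(1, 675063585450)) = Rational(480645272840401, 675063585450)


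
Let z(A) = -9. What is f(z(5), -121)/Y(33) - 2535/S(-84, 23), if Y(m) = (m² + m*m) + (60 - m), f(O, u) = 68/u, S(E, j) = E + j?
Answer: 676346527/16275105 ≈ 41.557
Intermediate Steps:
Y(m) = 60 - m + 2*m² (Y(m) = (m² + m²) + (60 - m) = 2*m² + (60 - m) = 60 - m + 2*m²)
f(z(5), -121)/Y(33) - 2535/S(-84, 23) = (68/(-121))/(60 - 1*33 + 2*33²) - 2535/(-84 + 23) = (68*(-1/121))/(60 - 33 + 2*1089) - 2535/(-61) = -68/(121*(60 - 33 + 2178)) - 2535*(-1/61) = -68/121/2205 + 2535/61 = -68/121*1/2205 + 2535/61 = -68/266805 + 2535/61 = 676346527/16275105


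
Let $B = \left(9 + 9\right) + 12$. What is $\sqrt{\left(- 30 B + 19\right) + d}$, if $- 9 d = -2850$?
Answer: $\frac{i \sqrt{5079}}{3} \approx 23.756 i$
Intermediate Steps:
$d = \frac{950}{3}$ ($d = \left(- \frac{1}{9}\right) \left(-2850\right) = \frac{950}{3} \approx 316.67$)
$B = 30$ ($B = 18 + 12 = 30$)
$\sqrt{\left(- 30 B + 19\right) + d} = \sqrt{\left(\left(-30\right) 30 + 19\right) + \frac{950}{3}} = \sqrt{\left(-900 + 19\right) + \frac{950}{3}} = \sqrt{-881 + \frac{950}{3}} = \sqrt{- \frac{1693}{3}} = \frac{i \sqrt{5079}}{3}$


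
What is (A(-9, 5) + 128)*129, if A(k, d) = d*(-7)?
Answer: 11997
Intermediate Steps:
A(k, d) = -7*d
(A(-9, 5) + 128)*129 = (-7*5 + 128)*129 = (-35 + 128)*129 = 93*129 = 11997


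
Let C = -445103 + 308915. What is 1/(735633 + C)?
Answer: 1/599445 ≈ 1.6682e-6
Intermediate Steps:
C = -136188
1/(735633 + C) = 1/(735633 - 136188) = 1/599445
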